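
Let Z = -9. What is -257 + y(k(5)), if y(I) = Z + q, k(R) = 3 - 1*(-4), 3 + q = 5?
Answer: -264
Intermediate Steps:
q = 2 (q = -3 + 5 = 2)
k(R) = 7 (k(R) = 3 + 4 = 7)
y(I) = -7 (y(I) = -9 + 2 = -7)
-257 + y(k(5)) = -257 - 7 = -264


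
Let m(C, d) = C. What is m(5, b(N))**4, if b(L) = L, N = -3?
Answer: 625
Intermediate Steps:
m(5, b(N))**4 = 5**4 = 625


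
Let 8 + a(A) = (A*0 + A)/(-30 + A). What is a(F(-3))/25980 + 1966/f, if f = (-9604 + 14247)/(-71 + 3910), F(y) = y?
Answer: 718972238593/442292180 ≈ 1625.6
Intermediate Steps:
a(A) = -8 + A/(-30 + A) (a(A) = -8 + (A*0 + A)/(-30 + A) = -8 + (0 + A)/(-30 + A) = -8 + A/(-30 + A))
f = 4643/3839 ≈ 1.2094
a(F(-3))/25980 + 1966/f = ((240 - 7*(-3))/(-30 - 3))/25980 + 1966/(4643/3839) = ((240 + 21)/(-33))*(1/25980) + 1966*(3839/4643) = -1/33*261*(1/25980) + 7547474/4643 = -87/11*1/25980 + 7547474/4643 = -29/95260 + 7547474/4643 = 718972238593/442292180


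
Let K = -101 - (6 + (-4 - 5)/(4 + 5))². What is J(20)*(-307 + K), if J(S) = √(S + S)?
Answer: -866*√10 ≈ -2738.5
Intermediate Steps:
J(S) = √2*√S (J(S) = √(2*S) = √2*√S)
K = -126 (K = -101 - (6 - 9/9)² = -101 - (6 - 9*⅑)² = -101 - (6 - 1)² = -101 - 1*5² = -101 - 1*25 = -101 - 25 = -126)
J(20)*(-307 + K) = (√2*√20)*(-307 - 126) = (√2*(2*√5))*(-433) = (2*√10)*(-433) = -866*√10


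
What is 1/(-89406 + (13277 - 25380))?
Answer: -1/101509 ≈ -9.8513e-6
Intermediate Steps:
1/(-89406 + (13277 - 25380)) = 1/(-89406 - 12103) = 1/(-101509) = -1/101509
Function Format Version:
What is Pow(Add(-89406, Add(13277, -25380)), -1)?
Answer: Rational(-1, 101509) ≈ -9.8513e-6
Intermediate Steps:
Pow(Add(-89406, Add(13277, -25380)), -1) = Pow(Add(-89406, -12103), -1) = Pow(-101509, -1) = Rational(-1, 101509)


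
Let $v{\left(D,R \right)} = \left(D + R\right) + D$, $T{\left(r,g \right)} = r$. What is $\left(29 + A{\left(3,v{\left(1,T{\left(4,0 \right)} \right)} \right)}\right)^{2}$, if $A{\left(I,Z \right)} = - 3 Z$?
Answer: $121$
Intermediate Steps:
$v{\left(D,R \right)} = R + 2 D$
$\left(29 + A{\left(3,v{\left(1,T{\left(4,0 \right)} \right)} \right)}\right)^{2} = \left(29 - 3 \left(4 + 2 \cdot 1\right)\right)^{2} = \left(29 - 3 \left(4 + 2\right)\right)^{2} = \left(29 - 18\right)^{2} = 11^{2} = 121$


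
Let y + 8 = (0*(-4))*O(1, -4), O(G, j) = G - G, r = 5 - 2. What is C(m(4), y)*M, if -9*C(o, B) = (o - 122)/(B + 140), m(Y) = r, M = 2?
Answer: 119/594 ≈ 0.20034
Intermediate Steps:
r = 3
O(G, j) = 0
m(Y) = 3
y = -8 (y = -8 + (0*(-4))*0 = -8 + 0*0 = -8 + 0 = -8)
C(o, B) = -(-122 + o)/(9*(140 + B)) (C(o, B) = -(o - 122)/(9*(B + 140)) = -(-122 + o)/(9*(140 + B)))
C(m(4), y)*M = ((122 - 1*3)/(9*(140 - 8)))*2 = ((⅑)*(122 - 3)/132)*2 = ((⅑)*(1/132)*119)*2 = (119/1188)*2 = 119/594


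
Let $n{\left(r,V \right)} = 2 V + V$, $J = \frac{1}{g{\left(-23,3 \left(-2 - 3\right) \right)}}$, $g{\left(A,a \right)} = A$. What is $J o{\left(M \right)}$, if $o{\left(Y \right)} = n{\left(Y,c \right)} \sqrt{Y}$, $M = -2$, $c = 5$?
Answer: $- \frac{15 i \sqrt{2}}{23} \approx - 0.92231 i$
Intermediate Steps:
$J = - \frac{1}{23}$ ($J = \frac{1}{-23} = - \frac{1}{23} \approx -0.043478$)
$n{\left(r,V \right)} = 3 V$
$o{\left(Y \right)} = 15 \sqrt{Y}$ ($o{\left(Y \right)} = 3 \cdot 5 \sqrt{Y} = 15 \sqrt{Y}$)
$J o{\left(M \right)} = - \frac{15 \sqrt{-2}}{23} = - \frac{15 i \sqrt{2}}{23}$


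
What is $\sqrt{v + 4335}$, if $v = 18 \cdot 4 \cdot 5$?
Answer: $\sqrt{4695} \approx 68.52$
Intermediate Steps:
$v = 360$ ($v = 72 \cdot 5 = 360$)
$\sqrt{v + 4335} = \sqrt{360 + 4335} = \sqrt{4695}$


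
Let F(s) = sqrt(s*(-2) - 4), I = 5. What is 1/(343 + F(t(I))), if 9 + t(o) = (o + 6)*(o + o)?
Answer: 343/117855 - I*sqrt(206)/117855 ≈ 0.0029104 - 0.00012178*I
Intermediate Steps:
t(o) = -9 + 2*o*(6 + o) (t(o) = -9 + (o + 6)*(o + o) = -9 + (6 + o)*(2*o) = -9 + 2*o*(6 + o))
F(s) = sqrt(-4 - 2*s) (F(s) = sqrt(-2*s - 4) = sqrt(-4 - 2*s))
1/(343 + F(t(I))) = 1/(343 + sqrt(-4 - 2*(-9 + 2*5**2 + 12*5))) = 1/(343 + sqrt(-4 - 2*(-9 + 2*25 + 60))) = 1/(343 + sqrt(-4 - 2*(-9 + 50 + 60))) = 1/(343 + sqrt(-4 - 2*101)) = 1/(343 + sqrt(-4 - 202)) = 1/(343 + sqrt(-206)) = 1/(343 + I*sqrt(206))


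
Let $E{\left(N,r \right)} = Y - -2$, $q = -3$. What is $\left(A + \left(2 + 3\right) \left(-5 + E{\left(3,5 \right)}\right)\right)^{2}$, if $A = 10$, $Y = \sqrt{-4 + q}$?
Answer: $25 \left(-1 + i \sqrt{7}\right)^{2} \approx -150.0 - 132.29 i$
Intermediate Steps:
$Y = i \sqrt{7}$ ($Y = \sqrt{-4 - 3} = \sqrt{-7} = i \sqrt{7} \approx 2.6458 i$)
$E{\left(N,r \right)} = 2 + i \sqrt{7}$ ($E{\left(N,r \right)} = i \sqrt{7} - -2 = i \sqrt{7} + 2 = 2 + i \sqrt{7}$)
$\left(A + \left(2 + 3\right) \left(-5 + E{\left(3,5 \right)}\right)\right)^{2} = \left(10 + \left(2 + 3\right) \left(-5 + \left(2 + i \sqrt{7}\right)\right)\right)^{2} = \left(10 + 5 \left(-3 + i \sqrt{7}\right)\right)^{2} = \left(10 - \left(15 - 5 i \sqrt{7}\right)\right)^{2} = \left(-5 + 5 i \sqrt{7}\right)^{2}$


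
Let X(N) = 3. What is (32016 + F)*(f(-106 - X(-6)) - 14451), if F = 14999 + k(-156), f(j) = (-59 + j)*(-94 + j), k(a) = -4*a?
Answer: 936249267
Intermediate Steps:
f(j) = (-94 + j)*(-59 + j)
F = 15623 (F = 14999 - 4*(-156) = 14999 + 624 = 15623)
(32016 + F)*(f(-106 - X(-6)) - 14451) = (32016 + 15623)*((5546 + (-106 - 1*3)**2 - 153*(-106 - 1*3)) - 14451) = 47639*((5546 + (-106 - 3)**2 - 153*(-106 - 3)) - 14451) = 47639*((5546 + (-109)**2 - 153*(-109)) - 14451) = 47639*((5546 + 11881 + 16677) - 14451) = 47639*(34104 - 14451) = 47639*19653 = 936249267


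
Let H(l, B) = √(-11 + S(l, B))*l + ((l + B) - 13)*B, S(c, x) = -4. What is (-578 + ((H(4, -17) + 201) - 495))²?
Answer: 184660 - 3440*I*√15 ≈ 1.8466e+5 - 13323.0*I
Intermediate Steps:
H(l, B) = B*(-13 + B + l) + I*l*√15 (H(l, B) = √(-11 - 4)*l + ((l + B) - 13)*B = √(-15)*l + ((B + l) - 13)*B = (I*√15)*l + (-13 + B + l)*B = I*l*√15 + B*(-13 + B + l) = B*(-13 + B + l) + I*l*√15)
(-578 + ((H(4, -17) + 201) - 495))² = (-578 + ((((-17)² - 13*(-17) - 17*4 + I*4*√15) + 201) - 495))² = (-578 + (((289 + 221 - 68 + 4*I*√15) + 201) - 495))² = (-578 + (((442 + 4*I*√15) + 201) - 495))² = (-578 + ((643 + 4*I*√15) - 495))² = (-578 + (148 + 4*I*√15))² = (-430 + 4*I*√15)²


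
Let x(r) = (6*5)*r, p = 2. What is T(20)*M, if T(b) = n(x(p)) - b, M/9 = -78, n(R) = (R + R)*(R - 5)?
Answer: -4619160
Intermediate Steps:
x(r) = 30*r
n(R) = 2*R*(-5 + R) (n(R) = (2*R)*(-5 + R) = 2*R*(-5 + R))
M = -702 (M = 9*(-78) = -702)
T(b) = 6600 - b (T(b) = 2*(30*2)*(-5 + 30*2) - b = 2*60*(-5 + 60) - b = 2*60*55 - b = 6600 - b)
T(20)*M = (6600 - 1*20)*(-702) = (6600 - 20)*(-702) = 6580*(-702) = -4619160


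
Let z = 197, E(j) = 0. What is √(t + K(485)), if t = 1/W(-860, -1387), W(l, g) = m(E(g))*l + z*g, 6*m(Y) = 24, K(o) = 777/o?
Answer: √28847897899937870/134189315 ≈ 1.2657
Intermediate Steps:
m(Y) = 4 (m(Y) = (⅙)*24 = 4)
W(l, g) = 4*l + 197*g
t = -1/276679 (t = 1/(4*(-860) + 197*(-1387)) = 1/(-3440 - 273239) = 1/(-276679) = -1/276679 ≈ -3.6143e-6)
√(t + K(485)) = √(-1/276679 + 777/485) = √(214979098/134189315) = √28847897899937870/134189315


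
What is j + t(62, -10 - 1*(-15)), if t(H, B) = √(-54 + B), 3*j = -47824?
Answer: -47824/3 + 7*I ≈ -15941.0 + 7.0*I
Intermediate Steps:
j = -47824/3 (j = (⅓)*(-47824) = -47824/3 ≈ -15941.)
j + t(62, -10 - 1*(-15)) = -47824/3 + √(-54 + (-10 - 1*(-15))) = -47824/3 + √(-54 + (-10 + 15)) = -47824/3 + √(-54 + 5) = -47824/3 + √(-49) = -47824/3 + 7*I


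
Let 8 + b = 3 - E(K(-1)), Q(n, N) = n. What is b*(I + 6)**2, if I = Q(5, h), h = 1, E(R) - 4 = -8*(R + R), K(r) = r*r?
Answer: 847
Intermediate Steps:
K(r) = r**2
E(R) = 4 - 16*R (E(R) = 4 - 8*(R + R) = 4 - 16*R)
I = 5
b = 7 (b = -8 + (3 - (4 - 16*(-1)**2)) = -8 + (3 - (4 - 16*1)) = -8 + (3 - (4 - 16)) = -8 + (3 - 1*(-12)) = -8 + (3 + 12) = -8 + 15 = 7)
b*(I + 6)**2 = 7*(5 + 6)**2 = 7*11**2 = 7*121 = 847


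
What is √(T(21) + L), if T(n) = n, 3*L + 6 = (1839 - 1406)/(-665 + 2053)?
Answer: √82810509/2082 ≈ 4.3708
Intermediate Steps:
L = -7895/4164 (L = -2 + ((1839 - 1406)/(-665 + 2053))/3 = -2 + (433/1388)/3 = -2 + (433*(1/1388))/3 = -2 + (⅓)*(433/1388) = -2 + 433/4164 = -7895/4164 ≈ -1.8960)
√(T(21) + L) = √(21 - 7895/4164) = √(79549/4164) = √82810509/2082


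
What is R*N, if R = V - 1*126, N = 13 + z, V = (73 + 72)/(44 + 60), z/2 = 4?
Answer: -272139/104 ≈ -2616.7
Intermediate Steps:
z = 8 (z = 2*4 = 8)
V = 145/104 ≈ 1.3942
N = 21 (N = 13 + 8 = 21)
R = -12959/104 (R = 145/104 - 1*126 = 145/104 - 126 = -12959/104 ≈ -124.61)
R*N = -12959/104*21 = -272139/104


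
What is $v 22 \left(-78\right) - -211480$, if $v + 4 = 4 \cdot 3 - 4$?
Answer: $204616$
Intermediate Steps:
$v = 4$ ($v = -4 + \left(4 \cdot 3 - 4\right) = -4 + \left(12 - 4\right) = -4 + 8 = 4$)
$v 22 \left(-78\right) - -211480 = 4 \cdot 22 \left(-78\right) - -211480 = 88 \left(-78\right) + 211480 = -6864 + 211480 = 204616$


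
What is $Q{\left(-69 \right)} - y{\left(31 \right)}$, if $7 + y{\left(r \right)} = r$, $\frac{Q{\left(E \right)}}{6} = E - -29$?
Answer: $-264$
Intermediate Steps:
$Q{\left(E \right)} = 174 + 6 E$ ($Q{\left(E \right)} = 6 \left(E - -29\right) = 6 \left(E + 29\right) = 6 \left(29 + E\right) = 174 + 6 E$)
$y{\left(r \right)} = -7 + r$
$Q{\left(-69 \right)} - y{\left(31 \right)} = \left(174 + 6 \left(-69\right)\right) - \left(-7 + 31\right) = \left(174 - 414\right) - 24 = -240 - 24 = -264$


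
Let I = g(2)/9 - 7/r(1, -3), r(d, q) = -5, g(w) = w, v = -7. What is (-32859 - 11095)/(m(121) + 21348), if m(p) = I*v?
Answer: -1977930/960149 ≈ -2.0600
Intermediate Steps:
I = 73/45 (I = 2/9 - 7/(-5) = 2*(1/9) - 7*(-1/5) = 2/9 + 7/5 = 73/45 ≈ 1.6222)
m(p) = -511/45 (m(p) = (73/45)*(-7) = -511/45)
(-32859 - 11095)/(m(121) + 21348) = (-32859 - 11095)/(-511/45 + 21348) = -43954/960149/45 = -43954*45/960149 = -1977930/960149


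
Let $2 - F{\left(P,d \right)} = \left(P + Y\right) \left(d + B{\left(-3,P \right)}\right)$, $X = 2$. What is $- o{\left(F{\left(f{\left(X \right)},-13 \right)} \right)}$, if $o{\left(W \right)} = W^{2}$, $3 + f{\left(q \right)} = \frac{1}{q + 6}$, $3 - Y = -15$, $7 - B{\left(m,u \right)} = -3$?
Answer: $- \frac{143641}{64} \approx -2244.4$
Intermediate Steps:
$B{\left(m,u \right)} = 10$ ($B{\left(m,u \right)} = 7 - -3 = 7 + 3 = 10$)
$Y = 18$ ($Y = 3 - -15 = 3 + 15 = 18$)
$f{\left(q \right)} = -3 + \frac{1}{6 + q}$ ($f{\left(q \right)} = -3 + \frac{1}{q + 6} = -3 + \frac{1}{6 + q}$)
$F{\left(P,d \right)} = 2 - \left(10 + d\right) \left(18 + P\right)$ ($F{\left(P,d \right)} = 2 - \left(P + 18\right) \left(d + 10\right) = 2 - \left(18 + P\right) \left(10 + d\right) = 2 - \left(10 + d\right) \left(18 + P\right)$)
$- o{\left(F{\left(f{\left(X \right)},-13 \right)} \right)} = - \left(-178 - -234 - 10 \frac{-17 - 6}{6 + 2} - \frac{-17 - 6}{6 + 2} \left(-13\right)\right)^{2} = - \left(-178 + 234 - 10 \frac{-17 - 6}{8} - \frac{-17 - 6}{8} \left(-13\right)\right)^{2} = - \left(-178 + 234 - 10 \cdot \frac{1}{8} \left(-23\right) - \frac{1}{8} \left(-23\right) \left(-13\right)\right)^{2} = - \left(-178 + 234 - - \frac{115}{4} - \left(- \frac{23}{8}\right) \left(-13\right)\right)^{2} = - \left(-178 + 234 + \frac{115}{4} - \frac{299}{8}\right)^{2} = - \left(\frac{379}{8}\right)^{2} = \left(-1\right) \frac{143641}{64} = - \frac{143641}{64}$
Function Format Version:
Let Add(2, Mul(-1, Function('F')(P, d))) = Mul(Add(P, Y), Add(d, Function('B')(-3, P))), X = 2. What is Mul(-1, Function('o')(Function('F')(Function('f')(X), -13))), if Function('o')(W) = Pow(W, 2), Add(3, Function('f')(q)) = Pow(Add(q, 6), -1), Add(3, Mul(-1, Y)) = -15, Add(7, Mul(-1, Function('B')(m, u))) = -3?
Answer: Rational(-143641, 64) ≈ -2244.4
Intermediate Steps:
Function('B')(m, u) = 10 (Function('B')(m, u) = Add(7, Mul(-1, -3)) = Add(7, 3) = 10)
Y = 18 (Y = Add(3, Mul(-1, -15)) = Add(3, 15) = 18)
Function('f')(q) = Add(-3, Pow(Add(6, q), -1)) (Function('f')(q) = Add(-3, Pow(Add(q, 6), -1)) = Add(-3, Pow(Add(6, q), -1)))
Function('F')(P, d) = Add(2, Mul(-1, Add(10, d), Add(18, P))) (Function('F')(P, d) = Add(2, Mul(-1, Mul(Add(P, 18), Add(d, 10)))) = Add(2, Mul(-1, Mul(Add(18, P), Add(10, d)))) = Add(2, Mul(-1, Mul(Add(10, d), Add(18, P)))) = Add(2, Mul(-1, Add(10, d), Add(18, P))))
Mul(-1, Function('o')(Function('F')(Function('f')(X), -13))) = Mul(-1, Pow(Add(-178, Mul(-18, -13), Mul(-10, Mul(Pow(Add(6, 2), -1), Add(-17, Mul(-3, 2)))), Mul(-1, Mul(Pow(Add(6, 2), -1), Add(-17, Mul(-3, 2))), -13)), 2)) = Mul(-1, Pow(Add(-178, 234, Mul(-10, Mul(Pow(8, -1), Add(-17, -6))), Mul(-1, Mul(Pow(8, -1), Add(-17, -6)), -13)), 2)) = Mul(-1, Pow(Add(-178, 234, Mul(-10, Mul(Rational(1, 8), -23)), Mul(-1, Mul(Rational(1, 8), -23), -13)), 2)) = Mul(-1, Pow(Add(-178, 234, Mul(-10, Rational(-23, 8)), Mul(-1, Rational(-23, 8), -13)), 2)) = Mul(-1, Pow(Add(-178, 234, Rational(115, 4), Rational(-299, 8)), 2)) = Mul(-1, Pow(Rational(379, 8), 2)) = Mul(-1, Rational(143641, 64)) = Rational(-143641, 64)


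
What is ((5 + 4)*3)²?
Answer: 729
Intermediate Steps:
((5 + 4)*3)² = (9*3)² = 27² = 729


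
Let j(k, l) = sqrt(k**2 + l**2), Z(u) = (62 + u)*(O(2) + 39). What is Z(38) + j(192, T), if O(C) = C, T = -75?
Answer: 4100 + 3*sqrt(4721) ≈ 4306.1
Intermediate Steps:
Z(u) = 2542 + 41*u (Z(u) = (62 + u)*(2 + 39) = (62 + u)*41 = 2542 + 41*u)
Z(38) + j(192, T) = (2542 + 41*38) + sqrt(192**2 + (-75)**2) = (2542 + 1558) + sqrt(36864 + 5625) = 4100 + sqrt(42489) = 4100 + 3*sqrt(4721)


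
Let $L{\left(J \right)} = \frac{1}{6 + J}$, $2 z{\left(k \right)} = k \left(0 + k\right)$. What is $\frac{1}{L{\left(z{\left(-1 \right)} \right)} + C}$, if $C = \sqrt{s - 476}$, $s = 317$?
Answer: $\frac{26}{26875} - \frac{169 i \sqrt{159}}{26875} \approx 0.00096744 - 0.079293 i$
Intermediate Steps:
$C = i \sqrt{159}$ ($C = \sqrt{317 - 476} = \sqrt{-159} = i \sqrt{159} \approx 12.61 i$)
$z{\left(k \right)} = \frac{k^{2}}{2}$ ($z{\left(k \right)} = \frac{k \left(0 + k\right)}{2} = \frac{k k}{2} = \frac{k^{2}}{2}$)
$\frac{1}{L{\left(z{\left(-1 \right)} \right)} + C} = \frac{1}{\frac{1}{6 + \frac{\left(-1\right)^{2}}{2}} + i \sqrt{159}} = \frac{1}{\frac{1}{6 + \frac{1}{2} \cdot 1} + i \sqrt{159}} = \frac{1}{\frac{1}{6 + \frac{1}{2}} + i \sqrt{159}} = \frac{1}{\frac{1}{\frac{13}{2}} + i \sqrt{159}} = \frac{1}{\frac{2}{13} + i \sqrt{159}}$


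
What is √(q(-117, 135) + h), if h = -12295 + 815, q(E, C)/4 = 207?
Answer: 2*I*√2663 ≈ 103.21*I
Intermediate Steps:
q(E, C) = 828 (q(E, C) = 4*207 = 828)
h = -11480
√(q(-117, 135) + h) = √(828 - 11480) = √(-10652) = 2*I*√2663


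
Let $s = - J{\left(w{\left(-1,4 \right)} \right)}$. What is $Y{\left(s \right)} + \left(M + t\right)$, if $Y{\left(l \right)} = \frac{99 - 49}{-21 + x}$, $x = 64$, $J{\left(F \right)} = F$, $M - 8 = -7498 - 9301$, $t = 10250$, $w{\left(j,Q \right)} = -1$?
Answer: $- \frac{281213}{43} \approx -6539.8$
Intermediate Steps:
$M = -16791$ ($M = 8 - 16799 = -16791$)
$s = 1$ ($s = \left(-1\right) \left(-1\right) = 1$)
$Y{\left(l \right)} = \frac{50}{43}$ ($Y{\left(l \right)} = \frac{99 - 49}{-21 + 64} = \frac{50}{43}$)
$Y{\left(s \right)} + \left(M + t\right) = \frac{50}{43} + \left(-16791 + 10250\right) = \frac{50}{43} - 6541 = - \frac{281213}{43}$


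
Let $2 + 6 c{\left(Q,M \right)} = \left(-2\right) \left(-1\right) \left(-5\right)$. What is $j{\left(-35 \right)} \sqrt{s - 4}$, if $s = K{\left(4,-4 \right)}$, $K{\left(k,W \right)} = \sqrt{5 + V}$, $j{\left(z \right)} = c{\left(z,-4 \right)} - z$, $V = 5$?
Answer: $33 \sqrt{-4 + \sqrt{10}} \approx 30.204 i$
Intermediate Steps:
$c{\left(Q,M \right)} = -2$ ($c{\left(Q,M \right)} = - \frac{1}{3} + \frac{\left(-2\right) \left(-1\right) \left(-5\right)}{6} = - \frac{1}{3} + \frac{2 \left(-5\right)}{6} = - \frac{1}{3} + \frac{1}{6} \left(-10\right) = - \frac{1}{3} - \frac{5}{3} = -2$)
$j{\left(z \right)} = -2 - z$
$K{\left(k,W \right)} = \sqrt{10}$ ($K{\left(k,W \right)} = \sqrt{5 + 5} = \sqrt{10}$)
$s = \sqrt{10} \approx 3.1623$
$j{\left(-35 \right)} \sqrt{s - 4} = \left(-2 - -35\right) \sqrt{\sqrt{10} - 4} = \left(-2 + 35\right) \sqrt{-4 + \sqrt{10}} = 33 \sqrt{-4 + \sqrt{10}}$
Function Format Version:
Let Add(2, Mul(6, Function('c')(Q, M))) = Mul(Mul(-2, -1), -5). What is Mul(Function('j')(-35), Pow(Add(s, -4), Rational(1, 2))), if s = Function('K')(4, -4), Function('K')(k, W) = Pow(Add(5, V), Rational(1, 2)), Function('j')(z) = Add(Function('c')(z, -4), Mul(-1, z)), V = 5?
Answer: Mul(33, Pow(Add(-4, Pow(10, Rational(1, 2))), Rational(1, 2))) ≈ Mul(30.204, I)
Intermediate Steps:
Function('c')(Q, M) = -2 (Function('c')(Q, M) = Add(Rational(-1, 3), Mul(Rational(1, 6), Mul(Mul(-2, -1), -5))) = Add(Rational(-1, 3), Mul(Rational(1, 6), Mul(2, -5))) = Add(Rational(-1, 3), Mul(Rational(1, 6), -10)) = Add(Rational(-1, 3), Rational(-5, 3)) = -2)
Function('j')(z) = Add(-2, Mul(-1, z))
Function('K')(k, W) = Pow(10, Rational(1, 2)) (Function('K')(k, W) = Pow(Add(5, 5), Rational(1, 2)) = Pow(10, Rational(1, 2)))
s = Pow(10, Rational(1, 2)) ≈ 3.1623
Mul(Function('j')(-35), Pow(Add(s, -4), Rational(1, 2))) = Mul(Add(-2, Mul(-1, -35)), Pow(Add(Pow(10, Rational(1, 2)), -4), Rational(1, 2))) = Mul(Add(-2, 35), Pow(Add(-4, Pow(10, Rational(1, 2))), Rational(1, 2))) = Mul(33, Pow(Add(-4, Pow(10, Rational(1, 2))), Rational(1, 2)))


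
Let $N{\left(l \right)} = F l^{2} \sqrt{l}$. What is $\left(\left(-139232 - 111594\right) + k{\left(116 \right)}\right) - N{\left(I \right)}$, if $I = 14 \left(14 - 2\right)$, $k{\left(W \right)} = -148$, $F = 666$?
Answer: $-250974 - 37594368 \sqrt{42} \approx -2.4389 \cdot 10^{8}$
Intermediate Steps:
$I = 168$ ($I = 14 \cdot 12 = 168$)
$N{\left(l \right)} = 666 l^{\frac{5}{2}}$ ($N{\left(l \right)} = 666 l^{2} \sqrt{l} = 666 l^{\frac{5}{2}}$)
$\left(\left(-139232 - 111594\right) + k{\left(116 \right)}\right) - N{\left(I \right)} = \left(\left(-139232 - 111594\right) - 148\right) - 666 \cdot 168^{\frac{5}{2}} = \left(-250826 - 148\right) - 666 \cdot 56448 \sqrt{42} = -250974 - 37594368 \sqrt{42}$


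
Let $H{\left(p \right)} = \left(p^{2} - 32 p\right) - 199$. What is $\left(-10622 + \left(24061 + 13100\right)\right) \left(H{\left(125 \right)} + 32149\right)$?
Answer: $1156436925$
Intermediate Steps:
$H{\left(p \right)} = -199 + p^{2} - 32 p$
$\left(-10622 + \left(24061 + 13100\right)\right) \left(H{\left(125 \right)} + 32149\right) = \left(-10622 + \left(24061 + 13100\right)\right) \left(\left(-199 + 125^{2} - 4000\right) + 32149\right) = \left(-10622 + 37161\right) \left(\left(-199 + 15625 - 4000\right) + 32149\right) = 26539 \left(11426 + 32149\right) = 26539 \cdot 43575 = 1156436925$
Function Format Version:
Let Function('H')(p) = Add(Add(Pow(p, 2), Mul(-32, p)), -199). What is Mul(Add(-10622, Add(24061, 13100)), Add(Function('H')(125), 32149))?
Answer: 1156436925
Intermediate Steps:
Function('H')(p) = Add(-199, Pow(p, 2), Mul(-32, p))
Mul(Add(-10622, Add(24061, 13100)), Add(Function('H')(125), 32149)) = Mul(Add(-10622, Add(24061, 13100)), Add(Add(-199, Pow(125, 2), Mul(-32, 125)), 32149)) = Mul(Add(-10622, 37161), Add(Add(-199, 15625, -4000), 32149)) = Mul(26539, Add(11426, 32149)) = Mul(26539, 43575) = 1156436925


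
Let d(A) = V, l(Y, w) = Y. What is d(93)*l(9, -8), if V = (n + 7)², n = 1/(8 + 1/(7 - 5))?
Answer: 131769/289 ≈ 455.95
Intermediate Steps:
n = 2/17 (n = 1/(8 + 1/2) = 1/(8 + ½) = 1/(17/2) = 2/17 ≈ 0.11765)
V = 14641/289 (V = (2/17 + 7)² = (121/17)² = 14641/289 ≈ 50.661)
d(A) = 14641/289
d(93)*l(9, -8) = (14641/289)*9 = 131769/289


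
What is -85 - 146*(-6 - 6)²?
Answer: -21109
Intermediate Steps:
-85 - 146*(-6 - 6)² = -85 - 146*(-12)² = -85 - 146*144 = -85 - 21024 = -21109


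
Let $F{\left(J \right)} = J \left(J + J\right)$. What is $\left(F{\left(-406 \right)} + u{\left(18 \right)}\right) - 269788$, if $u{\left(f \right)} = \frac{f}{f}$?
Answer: $59885$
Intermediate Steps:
$u{\left(f \right)} = 1$
$F{\left(J \right)} = 2 J^{2}$ ($F{\left(J \right)} = J 2 J = 2 J^{2}$)
$\left(F{\left(-406 \right)} + u{\left(18 \right)}\right) - 269788 = \left(2 \left(-406\right)^{2} + 1\right) - 269788 = \left(2 \cdot 164836 + 1\right) - 269788 = \left(329672 + 1\right) - 269788 = 329673 - 269788 = 59885$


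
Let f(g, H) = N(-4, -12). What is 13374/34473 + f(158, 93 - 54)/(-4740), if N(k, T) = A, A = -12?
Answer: 1772401/4538945 ≈ 0.39049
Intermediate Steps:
N(k, T) = -12
f(g, H) = -12
13374/34473 + f(158, 93 - 54)/(-4740) = 13374/34473 - 12/(-4740) = 13374*(1/34473) - 12*(-1/4740) = 4458/11491 + 1/395 = 1772401/4538945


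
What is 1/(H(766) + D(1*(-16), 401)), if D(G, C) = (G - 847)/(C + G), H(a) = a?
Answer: 385/294047 ≈ 0.0013093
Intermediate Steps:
D(G, C) = (-847 + G)/(C + G)
1/(H(766) + D(1*(-16), 401)) = 1/(766 + (-847 + 1*(-16))/(401 + 1*(-16))) = 1/(766 + (-847 - 16)/(401 - 16)) = 1/(766 - 863/385) = 1/(294047/385) = 385/294047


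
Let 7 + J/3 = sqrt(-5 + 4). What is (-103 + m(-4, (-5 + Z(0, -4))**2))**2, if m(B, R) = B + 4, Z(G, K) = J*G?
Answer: 10609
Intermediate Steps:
J = -21 + 3*I (J = -21 + 3*sqrt(-5 + 4) = -21 + 3*sqrt(-1) = -21 + 3*I ≈ -21.0 + 3.0*I)
Z(G, K) = G*(-21 + 3*I) (Z(G, K) = (-21 + 3*I)*G = G*(-21 + 3*I))
m(B, R) = 4 + B
(-103 + m(-4, (-5 + Z(0, -4))**2))**2 = (-103 + (4 - 4))**2 = (-103 + 0)**2 = (-103)**2 = 10609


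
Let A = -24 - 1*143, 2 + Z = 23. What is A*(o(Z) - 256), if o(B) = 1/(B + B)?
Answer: 1795417/42 ≈ 42748.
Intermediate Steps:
Z = 21 (Z = -2 + 23 = 21)
A = -167 (A = -24 - 143 = -167)
o(B) = 1/(2*B)
A*(o(Z) - 256) = -167*((1/2)/21 - 256) = -167*((1/2)*(1/21) - 256) = -167*(1/42 - 256) = -167*(-10751/42) = 1795417/42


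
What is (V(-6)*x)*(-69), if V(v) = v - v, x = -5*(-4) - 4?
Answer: 0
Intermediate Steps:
x = 16 (x = 20 - 4 = 16)
V(v) = 0
(V(-6)*x)*(-69) = (0*16)*(-69) = 0*(-69) = 0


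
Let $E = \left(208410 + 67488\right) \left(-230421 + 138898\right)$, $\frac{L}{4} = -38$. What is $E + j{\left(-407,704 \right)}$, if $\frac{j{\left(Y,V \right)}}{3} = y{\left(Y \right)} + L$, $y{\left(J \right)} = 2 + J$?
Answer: $-25251014325$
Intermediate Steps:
$L = -152$ ($L = 4 \left(-38\right) = -152$)
$E = -25251012654$ ($E = 275898 \left(-91523\right) = -25251012654$)
$j{\left(Y,V \right)} = -450 + 3 Y$ ($j{\left(Y,V \right)} = 3 \left(\left(2 + Y\right) - 152\right) = 3 \left(-150 + Y\right) = -450 + 3 Y$)
$E + j{\left(-407,704 \right)} = -25251012654 + \left(-450 + 3 \left(-407\right)\right) = -25251012654 - 1671 = -25251014325$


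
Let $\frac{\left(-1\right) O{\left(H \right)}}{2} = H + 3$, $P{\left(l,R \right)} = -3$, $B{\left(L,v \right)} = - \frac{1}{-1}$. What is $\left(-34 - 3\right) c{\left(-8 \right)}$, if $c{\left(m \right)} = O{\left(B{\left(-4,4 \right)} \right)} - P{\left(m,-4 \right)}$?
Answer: $185$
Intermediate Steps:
$B{\left(L,v \right)} = 1$ ($B{\left(L,v \right)} = \left(-1\right) \left(-1\right) = 1$)
$O{\left(H \right)} = -6 - 2 H$ ($O{\left(H \right)} = - 2 \left(H + 3\right) = - 2 \left(3 + H\right) = -6 - 2 H$)
$c{\left(m \right)} = -5$ ($c{\left(m \right)} = \left(-6 - 2\right) - -3 = \left(-6 - 2\right) + 3 = -8 + 3 = -5$)
$\left(-34 - 3\right) c{\left(-8 \right)} = \left(-34 - 3\right) \left(-5\right) = \left(-37\right) \left(-5\right) = 185$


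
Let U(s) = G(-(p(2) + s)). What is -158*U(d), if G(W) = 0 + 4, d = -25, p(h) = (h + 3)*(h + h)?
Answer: -632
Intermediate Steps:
p(h) = 2*h*(3 + h) (p(h) = (3 + h)*(2*h) = 2*h*(3 + h))
G(W) = 4
U(s) = 4
-158*U(d) = -158*4 = -632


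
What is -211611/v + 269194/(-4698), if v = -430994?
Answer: -57513425179/1012404906 ≈ -56.809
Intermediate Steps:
-211611/v + 269194/(-4698) = -211611/(-430994) + 269194/(-4698) = -211611*(-1/430994) + 269194*(-1/4698) = 211611/430994 - 134597/2349 = -57513425179/1012404906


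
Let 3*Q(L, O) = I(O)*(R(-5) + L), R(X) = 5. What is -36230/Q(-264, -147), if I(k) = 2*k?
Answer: -18115/12691 ≈ -1.4274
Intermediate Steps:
Q(L, O) = 2*O*(5 + L)/3 (Q(L, O) = ((2*O)*(5 + L))/3 = (2*O*(5 + L))/3 = 2*O*(5 + L)/3)
-36230/Q(-264, -147) = -36230*(-1/(98*(5 - 264))) = -36230/((2/3)*(-147)*(-259)) = -36230/25382 = -36230*1/25382 = -18115/12691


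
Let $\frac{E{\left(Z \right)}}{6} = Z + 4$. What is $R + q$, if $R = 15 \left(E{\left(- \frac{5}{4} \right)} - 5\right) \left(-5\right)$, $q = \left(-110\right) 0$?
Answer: $- \frac{1725}{2} \approx -862.5$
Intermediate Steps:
$E{\left(Z \right)} = 24 + 6 Z$ ($E{\left(Z \right)} = 6 \left(Z + 4\right) = 6 \left(4 + Z\right) = 24 + 6 Z$)
$q = 0$
$R = - \frac{1725}{2}$ ($R = 15 \left(\left(24 + 6 \left(- \frac{5}{4}\right)\right) - 5\right) \left(-5\right) = 15 \left(\left(24 - \frac{15}{2}\right) - 5\right) \left(-5\right) = 15 \left(\frac{33}{2} - 5\right) \left(-5\right) = 15 \cdot \frac{23}{2} \left(-5\right) = \frac{345}{2} \left(-5\right) = - \frac{1725}{2} \approx -862.5$)
$R + q = - \frac{1725}{2} + 0 = - \frac{1725}{2}$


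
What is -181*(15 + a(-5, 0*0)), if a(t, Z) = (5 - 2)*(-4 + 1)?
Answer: -1086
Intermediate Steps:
a(t, Z) = -9 (a(t, Z) = 3*(-3) = -9)
-181*(15 + a(-5, 0*0)) = -181*(15 - 9) = -181*6 = -1086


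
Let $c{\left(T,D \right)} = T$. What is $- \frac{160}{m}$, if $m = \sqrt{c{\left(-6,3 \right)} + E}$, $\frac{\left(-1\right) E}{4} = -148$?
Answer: $- \frac{80 \sqrt{586}}{293} \approx -6.6095$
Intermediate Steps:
$E = 592$ ($E = \left(-4\right) \left(-148\right) = 592$)
$m = \sqrt{586}$ ($m = \sqrt{-6 + 592} = \sqrt{586} \approx 24.207$)
$- \frac{160}{m} = - \frac{160}{\sqrt{586}} = - 160 \frac{\sqrt{586}}{586} = - \frac{80 \sqrt{586}}{293}$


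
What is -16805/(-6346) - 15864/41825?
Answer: 602196181/265421450 ≈ 2.2688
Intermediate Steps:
-16805/(-6346) - 15864/41825 = -16805*(-1/6346) - 15864*1/41825 = 16805/6346 - 15864/41825 = 602196181/265421450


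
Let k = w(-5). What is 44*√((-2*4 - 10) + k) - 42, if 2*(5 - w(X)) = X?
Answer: -42 + 22*I*√42 ≈ -42.0 + 142.58*I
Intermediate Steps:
w(X) = 5 - X/2
k = 15/2 (k = 5 - ½*(-5) = 5 + 5/2 = 15/2 ≈ 7.5000)
44*√((-2*4 - 10) + k) - 42 = 44*√((-2*4 - 10) + 15/2) - 42 = 44*√((-8 - 10) + 15/2) - 42 = 44*√(-18 + 15/2) - 42 = 44*√(-21/2) - 42 = 44*(I*√42/2) - 42 = 22*I*√42 - 42 = -42 + 22*I*√42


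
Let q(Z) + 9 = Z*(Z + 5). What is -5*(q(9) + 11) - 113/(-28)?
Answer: -17807/28 ≈ -635.96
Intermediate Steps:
q(Z) = -9 + Z*(5 + Z) (q(Z) = -9 + Z*(Z + 5) = -9 + Z*(5 + Z))
-5*(q(9) + 11) - 113/(-28) = -5*((-9 + 9² + 5*9) + 11) - 113/(-28) = -5*((-9 + 81 + 45) + 11) - 113*(-1/28) = -5*(117 + 11) + 113/28 = -5*128 + 113/28 = -640 + 113/28 = -17807/28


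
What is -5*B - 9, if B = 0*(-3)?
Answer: -9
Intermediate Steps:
B = 0
-5*B - 9 = -5*0 - 9 = 0 - 9 = -9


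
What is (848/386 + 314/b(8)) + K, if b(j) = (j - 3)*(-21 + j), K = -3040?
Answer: -38169842/12545 ≈ -3042.6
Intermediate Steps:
b(j) = (-21 + j)*(-3 + j) (b(j) = (-3 + j)*(-21 + j) = (-21 + j)*(-3 + j))
(848/386 + 314/b(8)) + K = (848/386 + 314/(63 + 8**2 - 24*8)) - 3040 = (848*(1/386) + 314/(63 + 64 - 192)) - 3040 = (424/193 + 314/(-65)) - 3040 = (424/193 + 314*(-1/65)) - 3040 = (424/193 - 314/65) - 3040 = -33042/12545 - 3040 = -38169842/12545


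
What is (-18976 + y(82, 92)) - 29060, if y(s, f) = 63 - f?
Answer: -48065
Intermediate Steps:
(-18976 + y(82, 92)) - 29060 = (-18976 + (63 - 1*92)) - 29060 = (-18976 + (63 - 92)) - 29060 = (-18976 - 29) - 29060 = -19005 - 29060 = -48065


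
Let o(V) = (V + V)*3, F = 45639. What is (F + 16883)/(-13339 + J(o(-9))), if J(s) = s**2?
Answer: -62522/10423 ≈ -5.9985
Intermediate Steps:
o(V) = 6*V (o(V) = (2*V)*3 = 6*V)
(F + 16883)/(-13339 + J(o(-9))) = (45639 + 16883)/(-13339 + (6*(-9))**2) = 62522/(-13339 + (-54)**2) = 62522/(-13339 + 2916) = 62522/(-10423) = 62522*(-1/10423) = -62522/10423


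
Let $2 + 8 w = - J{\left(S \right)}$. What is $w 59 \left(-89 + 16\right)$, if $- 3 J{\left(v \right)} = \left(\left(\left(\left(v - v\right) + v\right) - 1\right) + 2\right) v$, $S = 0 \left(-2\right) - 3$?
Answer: $0$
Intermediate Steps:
$S = -3$ ($S = 0 - 3 = -3$)
$J{\left(v \right)} = - \frac{v \left(1 + v\right)}{3}$ ($J{\left(v \right)} = - \frac{\left(\left(\left(\left(v - v\right) + v\right) - 1\right) + 2\right) v}{3} = - \frac{\left(\left(\left(0 + v\right) - 1\right) + 2\right) v}{3} = - \frac{\left(\left(v - 1\right) + 2\right) v}{3} = - \frac{\left(\left(-1 + v\right) + 2\right) v}{3} = - \frac{\left(1 + v\right) v}{3} = - \frac{v \left(1 + v\right)}{3}$)
$w = 0$ ($w = - \frac{1}{4} + \frac{\left(-1\right) \left(\left(- \frac{1}{3}\right) \left(-3\right) \left(1 - 3\right)\right)}{8} = - \frac{1}{4} + \frac{\left(-1\right) \left(\left(- \frac{1}{3}\right) \left(-3\right) \left(-2\right)\right)}{8} = - \frac{1}{4} + \frac{\left(-1\right) \left(-2\right)}{8} = - \frac{1}{4} + \frac{1}{8} \cdot 2 = - \frac{1}{4} + \frac{1}{4} = 0$)
$w 59 \left(-89 + 16\right) = 0 \cdot 59 \left(-89 + 16\right) = 0 \cdot 59 \left(-73\right) = 0 \left(-4307\right) = 0$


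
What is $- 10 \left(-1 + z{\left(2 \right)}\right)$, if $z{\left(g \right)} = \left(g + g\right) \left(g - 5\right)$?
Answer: $130$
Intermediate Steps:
$z{\left(g \right)} = 2 g \left(-5 + g\right)$
$- 10 \left(-1 + z{\left(2 \right)}\right) = - 10 \left(-1 + 2 \cdot 2 \left(-5 + 2\right)\right) = - 10 \left(-1 + 2 \cdot 2 \left(-3\right)\right) = - 10 \left(-1 - 12\right) = \left(-10\right) \left(-13\right) = 130$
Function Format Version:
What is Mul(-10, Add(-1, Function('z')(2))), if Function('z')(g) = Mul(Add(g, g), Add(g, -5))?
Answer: 130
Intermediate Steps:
Function('z')(g) = Mul(2, g, Add(-5, g)) (Function('z')(g) = Mul(Mul(2, g), Add(-5, g)) = Mul(2, g, Add(-5, g)))
Mul(-10, Add(-1, Function('z')(2))) = Mul(-10, Add(-1, Mul(2, 2, Add(-5, 2)))) = Mul(-10, Add(-1, Mul(2, 2, -3))) = Mul(-10, Add(-1, -12)) = Mul(-10, -13) = 130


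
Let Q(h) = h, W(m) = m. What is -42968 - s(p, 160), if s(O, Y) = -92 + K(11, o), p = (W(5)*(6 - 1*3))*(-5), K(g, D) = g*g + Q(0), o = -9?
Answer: -42997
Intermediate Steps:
K(g, D) = g² (K(g, D) = g*g + 0 = g² + 0 = g²)
p = -75 (p = (5*(6 - 1*3))*(-5) = (5*(6 - 3))*(-5) = (5*3)*(-5) = 15*(-5) = -75)
s(O, Y) = 29 (s(O, Y) = -92 + 11² = -92 + 121 = 29)
-42968 - s(p, 160) = -42968 - 1*29 = -42968 - 29 = -42997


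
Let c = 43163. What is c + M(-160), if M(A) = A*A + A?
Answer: 68603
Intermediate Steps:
M(A) = A + A² (M(A) = A² + A = A + A²)
c + M(-160) = 43163 - 160*(1 - 160) = 43163 - 160*(-159) = 43163 + 25440 = 68603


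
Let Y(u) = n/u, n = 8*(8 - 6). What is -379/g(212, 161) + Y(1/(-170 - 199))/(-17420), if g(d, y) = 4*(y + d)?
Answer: 551647/6497660 ≈ 0.084899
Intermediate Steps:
n = 16 (n = 8*2 = 16)
Y(u) = 16/u
g(d, y) = 4*d + 4*y (g(d, y) = 4*(d + y) = 4*d + 4*y)
-379/g(212, 161) + Y(1/(-170 - 199))/(-17420) = -379/(4*212 + 4*161) + (16/(1/(-170 - 199)))/(-17420) = -379/(848 + 644) + (16/(1/(-369)))*(-1/17420) = -379/1492 + (16/(-1/369))*(-1/17420) = -379*1/1492 + (16*(-369))*(-1/17420) = -379/1492 - 5904*(-1/17420) = -379/1492 + 1476/4355 = 551647/6497660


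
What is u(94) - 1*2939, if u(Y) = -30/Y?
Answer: -138148/47 ≈ -2939.3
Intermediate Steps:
u(94) - 1*2939 = -30/94 - 1*2939 = -30*1/94 - 2939 = -15/47 - 2939 = -138148/47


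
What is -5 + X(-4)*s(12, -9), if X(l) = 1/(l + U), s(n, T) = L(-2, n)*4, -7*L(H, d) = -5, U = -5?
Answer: -335/63 ≈ -5.3175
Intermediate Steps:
L(H, d) = 5/7 (L(H, d) = -⅐*(-5) = 5/7)
s(n, T) = 20/7 (s(n, T) = (5/7)*4 = 20/7)
X(l) = 1/(-5 + l) (X(l) = 1/(l - 5) = 1/(-5 + l))
-5 + X(-4)*s(12, -9) = -5 + (20/7)/(-5 - 4) = -5 + (20/7)/(-9) = -5 - ⅑*20/7 = -5 - 20/63 = -335/63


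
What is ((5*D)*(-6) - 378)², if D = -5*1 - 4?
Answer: 11664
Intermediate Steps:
D = -9 (D = -5 - 4 = -9)
((5*D)*(-6) - 378)² = ((5*(-9))*(-6) - 378)² = (-45*(-6) - 378)² = (270 - 378)² = (-108)² = 11664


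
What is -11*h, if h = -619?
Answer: 6809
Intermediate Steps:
-11*h = -11*(-619) = 6809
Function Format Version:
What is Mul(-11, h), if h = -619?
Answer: 6809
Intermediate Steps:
Mul(-11, h) = Mul(-11, -619) = 6809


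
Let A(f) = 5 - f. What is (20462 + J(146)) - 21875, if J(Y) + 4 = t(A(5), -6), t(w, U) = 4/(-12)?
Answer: -4252/3 ≈ -1417.3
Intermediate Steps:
t(w, U) = -⅓ (t(w, U) = 4*(-1/12) = -⅓)
J(Y) = -13/3 (J(Y) = -4 - ⅓ = -13/3)
(20462 + J(146)) - 21875 = (20462 - 13/3) - 21875 = 61373/3 - 21875 = -4252/3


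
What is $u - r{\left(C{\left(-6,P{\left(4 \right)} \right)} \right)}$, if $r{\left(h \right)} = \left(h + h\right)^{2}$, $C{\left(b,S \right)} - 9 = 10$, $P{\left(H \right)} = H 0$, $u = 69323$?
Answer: $67879$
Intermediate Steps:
$P{\left(H \right)} = 0$
$C{\left(b,S \right)} = 19$ ($C{\left(b,S \right)} = 9 + 10 = 19$)
$r{\left(h \right)} = 4 h^{2}$ ($r{\left(h \right)} = \left(2 h\right)^{2} = 4 h^{2}$)
$u - r{\left(C{\left(-6,P{\left(4 \right)} \right)} \right)} = 69323 - 4 \cdot 19^{2} = 69323 - 4 \cdot 361 = 69323 - 1444 = 67879$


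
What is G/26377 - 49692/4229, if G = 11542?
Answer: -1261914766/111548333 ≈ -11.313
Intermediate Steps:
G/26377 - 49692/4229 = 11542/26377 - 49692/4229 = -1261914766/111548333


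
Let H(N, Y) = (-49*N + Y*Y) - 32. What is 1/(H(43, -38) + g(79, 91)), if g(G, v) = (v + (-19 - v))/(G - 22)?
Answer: -3/2086 ≈ -0.0014382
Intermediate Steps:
g(G, v) = -19/(-22 + G)
H(N, Y) = -32 + Y² - 49*N (H(N, Y) = (-49*N + Y²) - 32 = (Y² - 49*N) - 32 = -32 + Y² - 49*N)
1/(H(43, -38) + g(79, 91)) = 1/((-32 + (-38)² - 49*43) - 19/(-22 + 79)) = 1/((-32 + 1444 - 2107) - 19/57) = 1/(-695 - 19*1/57) = 1/(-695 - ⅓) = 1/(-2086/3) = -3/2086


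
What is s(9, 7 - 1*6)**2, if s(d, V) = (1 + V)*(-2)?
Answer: 16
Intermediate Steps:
s(d, V) = -2 - 2*V
s(9, 7 - 1*6)**2 = (-2 - 2*(7 - 1*6))**2 = (-2 - 2*(7 - 6))**2 = (-2 - 2*1)**2 = (-2 - 2)**2 = (-4)**2 = 16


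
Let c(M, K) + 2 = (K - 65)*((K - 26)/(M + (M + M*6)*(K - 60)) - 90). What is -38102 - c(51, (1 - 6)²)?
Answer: -129728690/3111 ≈ -41700.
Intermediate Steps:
c(M, K) = -2 + (-90 + (-26 + K)/(M + 7*M*(-60 + K)))*(-65 + K) (c(M, K) = -2 + (K - 65)*((K - 26)/(M + (M + M*6)*(K - 60)) - 90) = -2 + (-65 + K)*((-26 + K)/(M + (M + 6*M)*(-60 + K)) - 90) = -2 + (-65 + K)*((-26 + K)/(M + (7*M)*(-60 + K)) - 90) = -2 + (-65 + K)*((-26 + K)/(M + 7*M*(-60 + K)) - 90) = -2 + (-65 + K)*(-90 + (-26 + K)/(M + 7*M*(-60 + K))) = -2 + (-90 + (-26 + K)/(M + 7*M*(-60 + K)))*(-65 + K))
-38102 - c(51, (1 - 6)²) = -38102 - (1690 + ((1 - 6)²)² - 2450312*51 - 91*(1 - 6)² - 630*51*((1 - 6)²)² + 78646*(1 - 6)²*51)/(51*(-419 + 7*(1 - 6)²)) = -38102 - (1690 + ((-5)²)² - 124965912 - 91*(-5)² - 630*51*((-5)²)² + 78646*(-5)²*51)/(51*(-419 + 7*(-5)²)) = -38102 - (1690 + 25² - 124965912 - 91*25 - 630*51*25² + 78646*25*51)/(51*(-419 + 7*25)) = -38102 - (1690 + 625 - 124965912 - 2275 - 630*51*625 + 100273650)/(51*(-419 + 175)) = -38102 - (1690 + 625 - 124965912 - 2275 - 20081250 + 100273650)/(51*(-244)) = -38102 - (-1)*(-44773472)/(51*244) = -38102 - 1*11193368/3111 = -38102 - 11193368/3111 = -129728690/3111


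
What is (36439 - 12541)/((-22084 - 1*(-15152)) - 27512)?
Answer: -11949/17222 ≈ -0.69382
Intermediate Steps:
(36439 - 12541)/((-22084 - 1*(-15152)) - 27512) = 23898/((-22084 + 15152) - 27512) = 23898/(-6932 - 27512) = 23898/(-34444) = 23898*(-1/34444) = -11949/17222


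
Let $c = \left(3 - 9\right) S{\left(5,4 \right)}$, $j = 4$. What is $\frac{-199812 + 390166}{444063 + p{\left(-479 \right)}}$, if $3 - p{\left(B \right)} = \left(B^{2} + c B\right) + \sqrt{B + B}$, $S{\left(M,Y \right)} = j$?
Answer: $\frac{38666417666}{41261391599} + \frac{190354 i \sqrt{958}}{41261391599} \approx 0.93711 + 0.00014279 i$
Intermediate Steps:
$S{\left(M,Y \right)} = 4$
$c = -24$ ($c = \left(3 - 9\right) 4 = \left(-6\right) 4 = -24$)
$p{\left(B \right)} = 3 - B^{2} + 24 B - \sqrt{2} \sqrt{B}$ ($p{\left(B \right)} = 3 - \left(\left(B^{2} - 24 B\right) + \sqrt{B + B}\right) = 3 - \left(\left(B^{2} - 24 B\right) + \sqrt{2 B}\right) = 3 - \left(\left(B^{2} - 24 B\right) + \sqrt{2} \sqrt{B}\right) = 3 - \left(B^{2} - 24 B + \sqrt{2} \sqrt{B}\right) = 3 - B^{2} + 24 B - \sqrt{2} \sqrt{B}$)
$\frac{-199812 + 390166}{444063 + p{\left(-479 \right)}} = \frac{-199812 + 390166}{444063 + \left(3 - \left(-479\right)^{2} + 24 \left(-479\right) - \sqrt{2} \sqrt{-479}\right)} = \frac{190354}{444063 - \left(240934 + \sqrt{2} i \sqrt{479}\right)} = \frac{190354}{444063 - \left(240934 + i \sqrt{958}\right)} = \frac{190354}{203129 - i \sqrt{958}}$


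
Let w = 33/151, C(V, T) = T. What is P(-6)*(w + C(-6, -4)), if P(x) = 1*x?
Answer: 3426/151 ≈ 22.689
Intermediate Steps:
P(x) = x
w = 33/151 (w = 33*(1/151) = 33/151 ≈ 0.21854)
P(-6)*(w + C(-6, -4)) = -6*(33/151 - 4) = -6*(-571/151) = 3426/151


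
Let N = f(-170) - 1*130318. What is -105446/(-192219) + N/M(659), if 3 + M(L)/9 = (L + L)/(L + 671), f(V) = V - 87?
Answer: 618225932327/85601528 ≈ 7222.1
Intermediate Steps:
f(V) = -87 + V
M(L) = -27 + 18*L/(671 + L) (M(L) = -27 + 9*((L + L)/(L + 671)) = -27 + 9*((2*L)/(671 + L)) = -27 + 9*(2*L/(671 + L)) = -27 + 18*L/(671 + L))
N = -130575 (N = (-87 - 170) - 1*130318 = -257 - 130318 = -130575)
-105446/(-192219) + N/M(659) = -105446/(-192219) - 130575*(671 + 659)/(9*(-2013 - 1*659)) = -105446*(-1/192219) - 130575*1330/(9*(-2013 - 659)) = 105446/192219 - 130575/(9*(1/1330)*(-2672)) = 105446/192219 - 130575/(-12024/665) = 105446/192219 - 130575*(-665/12024) = 105446/192219 + 28944125/4008 = 618225932327/85601528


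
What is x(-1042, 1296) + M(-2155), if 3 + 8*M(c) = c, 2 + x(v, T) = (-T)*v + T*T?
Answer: 12119105/4 ≈ 3.0298e+6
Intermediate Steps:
x(v, T) = -2 + T² - T*v (x(v, T) = -2 + ((-T)*v + T*T) = -2 + (-T*v + T²) = -2 + (T² - T*v) = -2 + T² - T*v)
M(c) = -3/8 + c/8
x(-1042, 1296) + M(-2155) = (-2 + 1296² - 1*1296*(-1042)) + (-3/8 + (⅛)*(-2155)) = (-2 + 1679616 + 1350432) + (-3/8 - 2155/8) = 3030046 - 1079/4 = 12119105/4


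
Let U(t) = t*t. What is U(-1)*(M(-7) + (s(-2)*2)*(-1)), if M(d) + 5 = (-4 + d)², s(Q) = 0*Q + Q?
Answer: 120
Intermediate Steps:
s(Q) = Q (s(Q) = 0 + Q = Q)
M(d) = -5 + (-4 + d)²
U(t) = t²
U(-1)*(M(-7) + (s(-2)*2)*(-1)) = (-1)²*((-5 + (-4 - 7)²) - 2*2*(-1)) = 1*((-5 + (-11)²) - 4*(-1)) = 1*((-5 + 121) + 4) = 1*(116 + 4) = 1*120 = 120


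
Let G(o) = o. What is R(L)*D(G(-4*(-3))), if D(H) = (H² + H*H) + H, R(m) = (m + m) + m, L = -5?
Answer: -4500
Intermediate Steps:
R(m) = 3*m (R(m) = 2*m + m = 3*m)
D(H) = H + 2*H² (D(H) = (H² + H²) + H = 2*H² + H = H + 2*H²)
R(L)*D(G(-4*(-3))) = (3*(-5))*((-4*(-3))*(1 + 2*(-4*(-3)))) = -180*(1 + 2*12) = -180*(1 + 24) = -180*25 = -15*300 = -4500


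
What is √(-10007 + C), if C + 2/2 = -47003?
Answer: I*√57011 ≈ 238.77*I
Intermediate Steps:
C = -47004 (C = -1 - 47003 = -47004)
√(-10007 + C) = √(-10007 - 47004) = √(-57011) = I*√57011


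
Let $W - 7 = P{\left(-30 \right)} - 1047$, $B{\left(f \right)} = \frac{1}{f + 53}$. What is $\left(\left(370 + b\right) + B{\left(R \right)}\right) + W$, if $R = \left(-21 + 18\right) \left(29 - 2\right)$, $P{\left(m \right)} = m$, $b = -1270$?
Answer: $- \frac{55161}{28} \approx -1970.0$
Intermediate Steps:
$R = -81$ ($R = \left(-3\right) 27 = -81$)
$B{\left(f \right)} = \frac{1}{53 + f}$
$W = -1070$ ($W = 7 - 1077 = -1070$)
$\left(\left(370 + b\right) + B{\left(R \right)}\right) + W = \left(\left(370 - 1270\right) + \frac{1}{53 - 81}\right) - 1070 = \left(-900 + \frac{1}{-28}\right) - 1070 = \left(-900 - \frac{1}{28}\right) - 1070 = - \frac{25201}{28} - 1070 = - \frac{55161}{28}$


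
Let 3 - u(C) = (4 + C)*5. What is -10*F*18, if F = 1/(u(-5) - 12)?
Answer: 45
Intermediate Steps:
u(C) = -17 - 5*C (u(C) = 3 - (4 + C)*5 = 3 - (20 + 5*C) = 3 + (-20 - 5*C) = -17 - 5*C)
F = -¼ (F = 1/((-17 - 5*(-5)) - 12) = 1/((-17 + 25) - 12) = 1/(8 - 12) = 1/(-4) = -¼ ≈ -0.25000)
-10*F*18 = -10*(-¼)*18 = (5/2)*18 = 45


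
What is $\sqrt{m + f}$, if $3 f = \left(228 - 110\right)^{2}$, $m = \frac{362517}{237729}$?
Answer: $\frac{\sqrt{262391493566721}}{237729} \approx 68.139$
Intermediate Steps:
$m = \frac{120839}{79243}$ ($m = 362517 \cdot \frac{1}{237729} = \frac{120839}{79243} \approx 1.5249$)
$f = \frac{13924}{3}$ ($f = \frac{\left(228 - 110\right)^{2}}{3} = \frac{118^{2}}{3} = \frac{1}{3} \cdot 13924 = \frac{13924}{3} \approx 4641.3$)
$\sqrt{m + f} = \sqrt{\frac{120839}{79243} + \frac{13924}{3}} = \sqrt{\frac{1103742049}{237729}} = \frac{\sqrt{262391493566721}}{237729}$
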